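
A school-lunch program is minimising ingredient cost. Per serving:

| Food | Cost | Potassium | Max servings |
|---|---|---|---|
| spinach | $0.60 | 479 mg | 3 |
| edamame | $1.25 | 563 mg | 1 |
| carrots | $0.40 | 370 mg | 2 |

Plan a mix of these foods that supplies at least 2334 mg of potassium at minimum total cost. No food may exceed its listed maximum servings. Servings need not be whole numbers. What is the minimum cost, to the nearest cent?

$2.95

Cost per mg of potassium: carrots $0.0011, spinach $0.0013, edamame $0.0022.
Take 2 servings of carrots: +740.0 mg potassium for $0.80 (total $0.80, still need 1594.0 mg).
Take 3 servings of spinach: +1437.0 mg potassium for $1.80 (total $2.60, still need 157.0 mg).
Take 0.2789 servings of edamame: +157.0 mg potassium for $0.35 (total $2.95, still need 0.0 mg).
Filling from the cheapest source first is optimal under one linear minimum: $2.95.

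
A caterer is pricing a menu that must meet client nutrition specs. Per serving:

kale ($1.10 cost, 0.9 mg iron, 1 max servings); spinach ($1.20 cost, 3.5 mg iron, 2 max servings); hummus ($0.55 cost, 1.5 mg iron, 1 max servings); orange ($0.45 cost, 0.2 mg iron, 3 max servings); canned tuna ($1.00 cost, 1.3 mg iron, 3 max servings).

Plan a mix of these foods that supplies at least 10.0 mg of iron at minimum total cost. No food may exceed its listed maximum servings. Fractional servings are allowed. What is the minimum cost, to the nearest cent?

$4.10

Cost per mg of iron: spinach $0.3429, hummus $0.3667, canned tuna $0.7692, kale $1.2222, orange $2.2500.
Take 2 servings of spinach: +7.0 mg iron for $2.40 (total $2.40, still need 3.0 mg).
Take 1 serving of hummus: +1.5 mg iron for $0.55 (total $2.95, still need 1.5 mg).
Take 1.154 servings of canned tuna: +1.5 mg iron for $1.15 (total $4.10, still need 0.0 mg).
Greedy by cheapest-per-mg is optimal for a single linear constraint, so the minimum cost is $4.10.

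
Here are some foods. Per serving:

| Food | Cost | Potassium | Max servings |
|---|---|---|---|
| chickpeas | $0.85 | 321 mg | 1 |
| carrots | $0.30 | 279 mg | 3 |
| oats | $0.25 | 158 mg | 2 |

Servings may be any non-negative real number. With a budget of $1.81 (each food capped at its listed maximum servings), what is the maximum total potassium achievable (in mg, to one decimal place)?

Potassium per dollar: carrots 930, oats 632, chickpeas 377.6.
Take 3 servings of carrots: spends $0.90, +837.0 mg potassium (running total 837.0 mg).
Take 2 servings of oats: spends $0.50, +316.0 mg potassium (running total 1153.0 mg).
Take 0.4824 servings of chickpeas: spends $0.41, +154.8 mg potassium (running total 1307.8 mg).
Filling greedily by potassium-per-dollar is optimal for one linear limit, giving 1307.8 mg.

1307.8 mg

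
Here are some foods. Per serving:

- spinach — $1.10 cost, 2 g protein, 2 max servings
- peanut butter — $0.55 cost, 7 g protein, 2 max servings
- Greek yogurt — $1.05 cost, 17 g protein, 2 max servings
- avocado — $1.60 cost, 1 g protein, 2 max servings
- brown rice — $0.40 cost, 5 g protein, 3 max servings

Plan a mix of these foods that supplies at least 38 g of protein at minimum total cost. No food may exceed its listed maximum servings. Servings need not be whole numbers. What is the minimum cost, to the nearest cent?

Cost per g of protein: Greek yogurt $0.0618, peanut butter $0.0786, brown rice $0.0800, spinach $0.5500, avocado $1.6000.
Take 2 servings of Greek yogurt: +34.0 g protein for $2.10 (total $2.10, still need 4.0 g).
Take 0.5714 servings of peanut butter: +4.0 g protein for $0.31 (total $2.41, still need 0.0 g).
Filling from the cheapest source first is optimal under one linear minimum: $2.41.

$2.41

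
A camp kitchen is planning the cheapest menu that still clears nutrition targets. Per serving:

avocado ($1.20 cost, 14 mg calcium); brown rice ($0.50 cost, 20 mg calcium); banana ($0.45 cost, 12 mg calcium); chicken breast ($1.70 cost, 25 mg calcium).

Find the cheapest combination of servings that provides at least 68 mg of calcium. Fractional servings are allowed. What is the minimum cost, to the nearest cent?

$1.70

Cost per mg of calcium: brown rice $0.0250, banana $0.0375, chicken breast $0.0680, avocado $0.0857.
With no serving limits, use only brown rice: 68 mg / 20 mg = 3.4 servings × $0.50 = $1.70.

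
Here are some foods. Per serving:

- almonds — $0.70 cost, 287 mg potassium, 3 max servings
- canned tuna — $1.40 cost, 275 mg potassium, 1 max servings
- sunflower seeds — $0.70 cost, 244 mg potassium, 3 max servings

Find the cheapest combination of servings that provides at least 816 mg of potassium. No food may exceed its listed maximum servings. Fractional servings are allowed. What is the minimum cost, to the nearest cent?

$1.99

Cost per mg of potassium: almonds $0.0024, sunflower seeds $0.0029, canned tuna $0.0051.
Take 2.843 servings of almonds: +816.0 mg potassium for $1.99 (total $1.99, still need 0.0 mg).
Greedy by cheapest-per-mg is optimal for a single linear constraint, so the minimum cost is $1.99.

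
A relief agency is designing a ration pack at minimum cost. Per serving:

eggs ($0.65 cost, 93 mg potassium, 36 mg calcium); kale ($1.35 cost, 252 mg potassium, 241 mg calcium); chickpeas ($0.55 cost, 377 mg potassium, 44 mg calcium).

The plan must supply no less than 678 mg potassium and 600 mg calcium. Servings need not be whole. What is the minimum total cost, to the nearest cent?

eggs only: max(678/93, 600/36) = 16.67 servings → $10.83.
kale only: max(678/252, 600/241) = 2.69 servings → $3.63.
chickpeas only: max(678/377, 600/44) = 13.64 servings → $7.50.
eggs + kale with both tight: 0.9143 servings and 2.353 servings → $3.77.
eggs + chickpeas: the both-tight solution has a negative serving — not a feasible corner.
kale + chickpeas with both tight: 2.462 servings and 0.1529 servings → $3.41.
Cheapest feasible corner: $3.41.

$3.41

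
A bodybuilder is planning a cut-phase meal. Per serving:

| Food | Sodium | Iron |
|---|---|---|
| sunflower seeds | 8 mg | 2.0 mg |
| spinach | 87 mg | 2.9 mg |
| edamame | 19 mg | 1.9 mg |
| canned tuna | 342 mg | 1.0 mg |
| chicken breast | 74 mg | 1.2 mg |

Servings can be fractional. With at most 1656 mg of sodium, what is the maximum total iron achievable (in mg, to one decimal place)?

Iron per mg sodium: sunflower seeds 0.25, edamame 0.1, spinach 0.03333, chicken breast 0.01622, canned tuna 0.002924.
With no serving limits, spend the whole sodium allowance on sunflower seeds: 1656 mg / 8 mg × 2.0 mg = 414.0 mg.

414.0 mg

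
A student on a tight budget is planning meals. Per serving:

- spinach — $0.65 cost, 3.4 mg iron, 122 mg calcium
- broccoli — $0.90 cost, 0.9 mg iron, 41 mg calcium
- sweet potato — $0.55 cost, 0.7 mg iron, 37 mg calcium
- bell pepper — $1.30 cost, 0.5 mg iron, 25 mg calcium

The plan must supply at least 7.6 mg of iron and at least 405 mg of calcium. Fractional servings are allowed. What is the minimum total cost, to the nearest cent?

For a min-cost LP with two ≥-constraints, a basic feasible solution has at most two positive variables.
spinach only: max(7.6/3.4, 405/122) = 3.32 servings → $2.16.
broccoli only: max(7.6/0.9, 405/41) = 9.878 servings → $8.89.
sweet potato only: max(7.6/0.7, 405/37) = 10.95 servings → $6.02.
bell pepper only: max(7.6/0.5, 405/25) = 16.2 servings → $21.06.
spinach + broccoli with both targets exact would need a negative amount; discard.
spinach + sweet potato: the both-tight solution has a negative serving — not a feasible corner.
spinach + bell pepper with both targets exact would need a negative amount; discard.
broccoli + sweet potato: the both-tight solution has a negative serving — not a feasible corner.
broccoli + bell pepper: the both-tight solution has a negative serving — not a feasible corner.
sweet potato + bell pepper: intersection lies outside the first quadrant.
The minimum over all feasible corners is $2.16.

$2.16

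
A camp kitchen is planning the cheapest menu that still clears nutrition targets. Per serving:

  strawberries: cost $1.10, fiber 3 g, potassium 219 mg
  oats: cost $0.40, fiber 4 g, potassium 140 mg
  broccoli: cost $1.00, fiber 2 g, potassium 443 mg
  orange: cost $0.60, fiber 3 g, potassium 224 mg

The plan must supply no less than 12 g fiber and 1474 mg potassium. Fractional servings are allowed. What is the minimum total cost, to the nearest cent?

$3.46

At the optimum either one food covers both requirements or two foods hit both targets exactly; no other combination can be cheaper.
strawberries only: max(12/3, 1474/219) = 6.731 servings → $7.40.
oats only: max(12/4, 1474/140) = 10.53 servings → $4.21.
broccoli only: max(12/2, 1474/443) = 6 servings → $6.00.
orange only: max(12/3, 1474/224) = 6.58 servings → $3.95.
strawberries + oats: intersection lies outside the first quadrant.
strawberries + broccoli with both tight: 2.658 servings and 2.013 servings → $4.94.
strawberries + orange: intersection lies outside the first quadrant.
oats + broccoli with both tight: 1.587 servings and 2.826 servings → $3.46.
oats + orange: the both-tight solution has a negative serving — not a feasible corner.
broccoli + orange with both tight: 1.968 servings and 2.688 servings → $3.58.
Cheapest feasible corner: $3.46.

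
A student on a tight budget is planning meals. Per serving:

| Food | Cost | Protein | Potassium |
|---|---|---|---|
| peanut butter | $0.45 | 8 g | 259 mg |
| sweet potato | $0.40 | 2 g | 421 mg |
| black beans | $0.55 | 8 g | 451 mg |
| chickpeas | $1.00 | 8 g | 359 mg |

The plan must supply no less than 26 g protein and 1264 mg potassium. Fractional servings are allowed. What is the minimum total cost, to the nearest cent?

This is a tiny linear program; its minimum lies at a vertex of the feasible set. List the vertices and price them.
peanut butter only: max(26/8, 1264/259) = 4.88 servings → $2.20.
sweet potato only: max(26/2, 1264/421) = 13 servings → $5.20.
black beans only: max(26/8, 1264/451) = 3.25 servings → $1.79.
chickpeas only: max(26/8, 1264/359) = 3.521 servings → $3.52.
peanut butter + sweet potato with both tight: 2.954 servings and 1.185 servings → $1.80.
peanut butter + black beans with both tight: 1.051 servings and 2.199 servings → $1.68.
peanut butter + chickpeas: the both-tight solution has a negative serving — not a feasible corner.
sweet potato + black beans with both targets exact would need a negative amount; discard.
sweet potato + chickpeas with both tight: 0.2936 servings and 3.177 servings → $3.29.
black beans + chickpeas with both tight: 1.057 servings and 2.193 servings → $2.77.
The minimum over all feasible corners is $1.68.

$1.68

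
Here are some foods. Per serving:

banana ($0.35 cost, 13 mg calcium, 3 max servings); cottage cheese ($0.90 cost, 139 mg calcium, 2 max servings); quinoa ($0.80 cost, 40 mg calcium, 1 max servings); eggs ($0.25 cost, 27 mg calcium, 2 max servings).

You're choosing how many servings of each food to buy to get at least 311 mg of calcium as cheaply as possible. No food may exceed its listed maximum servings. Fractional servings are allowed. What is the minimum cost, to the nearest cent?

$2.11

Cost per mg of calcium: cottage cheese $0.0065, eggs $0.0093, quinoa $0.0200, banana $0.0269.
Take 2 servings of cottage cheese: +278.0 mg calcium for $1.80 (total $1.80, still need 33.0 mg).
Take 1.222 servings of eggs: +33.0 mg calcium for $0.31 (total $2.11, still need 0.0 mg).
Greedy by cheapest-per-mg is optimal for a single linear constraint, so the minimum cost is $2.11.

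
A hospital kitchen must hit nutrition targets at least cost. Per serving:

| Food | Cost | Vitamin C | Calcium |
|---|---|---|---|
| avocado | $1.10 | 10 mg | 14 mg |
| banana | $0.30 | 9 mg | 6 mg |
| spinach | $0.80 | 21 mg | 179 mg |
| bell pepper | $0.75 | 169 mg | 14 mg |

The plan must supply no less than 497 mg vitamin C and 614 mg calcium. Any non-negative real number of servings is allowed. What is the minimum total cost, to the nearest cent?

$4.49

Compare the cost at each extreme point of the feasible region.
avocado only: max(497/10, 614/14) = 49.7 servings → $54.67.
banana only: max(497/9, 614/6) = 102.3 servings → $30.70.
spinach only: max(497/21, 614/179) = 23.67 servings → $18.93.
bell pepper only: max(497/169, 614/14) = 43.86 servings → $32.89.
avocado + banana with both tight: 38.55 servings and 12.39 servings → $46.12.
avocado + spinach: the both-tight solution has a negative serving — not a feasible corner.
avocado + bell pepper with both tight: 43.49 servings and 0.3675 servings → $48.11.
banana + spinach with both tight: 51.22 servings and 1.713 servings → $16.74.
banana + bell pepper with both targets exact would need a negative amount; discard.
spinach + bell pepper with both tight: 3.232 servings and 2.539 servings → $4.49.
Cheapest feasible corner: $4.49.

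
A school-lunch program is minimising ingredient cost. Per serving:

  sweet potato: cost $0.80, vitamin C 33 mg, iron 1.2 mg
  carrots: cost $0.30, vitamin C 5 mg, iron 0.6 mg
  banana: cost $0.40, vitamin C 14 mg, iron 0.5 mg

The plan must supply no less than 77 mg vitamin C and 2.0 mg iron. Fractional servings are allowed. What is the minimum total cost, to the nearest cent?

$1.87

Check every corner: each single food scaled to meet both minima, and each pair solved so both constraints bind.
sweet potato only: max(77/33, 2.0/1.2) = 2.333 servings → $1.87.
carrots only: max(77/5, 2.0/0.6) = 15.4 servings → $4.62.
banana only: max(77/14, 2.0/0.5) = 5.5 servings → $2.20.
sweet potato + carrots with both targets exact would need a negative amount; discard.
sweet potato + banana: intersection lies outside the first quadrant.
carrots + banana: the both-tight solution has a negative serving — not a feasible corner.
The minimum over all feasible corners is $1.87.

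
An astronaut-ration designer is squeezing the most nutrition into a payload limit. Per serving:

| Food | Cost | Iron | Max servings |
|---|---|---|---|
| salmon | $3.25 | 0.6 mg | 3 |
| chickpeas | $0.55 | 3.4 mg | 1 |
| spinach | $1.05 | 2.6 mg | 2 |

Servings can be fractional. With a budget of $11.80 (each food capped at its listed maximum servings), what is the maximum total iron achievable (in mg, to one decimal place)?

10.3 mg

Iron per dollar: chickpeas 6.182, spinach 2.476, salmon 0.1846.
Take 1 serving of chickpeas: spends $0.55, +3.4 mg iron (running total 3.4 mg).
Take 2 servings of spinach: spends $2.10, +5.2 mg iron (running total 8.6 mg).
Take 2.815 servings of salmon: spends $9.15, +1.7 mg iron (running total 10.3 mg).
Filling greedily by iron-per-dollar is optimal for one linear limit, giving 10.3 mg.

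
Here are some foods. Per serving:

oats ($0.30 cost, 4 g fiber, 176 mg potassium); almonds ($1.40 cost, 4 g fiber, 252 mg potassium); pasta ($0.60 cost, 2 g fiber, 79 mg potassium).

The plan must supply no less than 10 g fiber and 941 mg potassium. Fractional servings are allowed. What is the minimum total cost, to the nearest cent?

Check every corner: each single food scaled to meet both minima, and each pair solved so both constraints bind.
oats only: max(10/4, 941/176) = 5.347 servings → $1.60.
almonds only: max(10/4, 941/252) = 3.734 servings → $5.23.
pasta only: max(10/2, 941/79) = 11.91 servings → $7.15.
oats + almonds with both targets exact would need a negative amount; discard.
oats + pasta: intersection lies outside the first quadrant.
almonds + pasta: intersection lies outside the first quadrant.
So the least-cost plan costs $1.60.

$1.60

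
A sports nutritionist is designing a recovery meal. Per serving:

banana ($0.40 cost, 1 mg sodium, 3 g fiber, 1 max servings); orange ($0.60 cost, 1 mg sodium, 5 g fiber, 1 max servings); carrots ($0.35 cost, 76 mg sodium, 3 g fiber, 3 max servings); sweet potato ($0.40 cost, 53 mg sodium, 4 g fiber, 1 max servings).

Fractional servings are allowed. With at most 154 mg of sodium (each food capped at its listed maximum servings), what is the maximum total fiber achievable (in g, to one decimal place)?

Fiber per mg sodium: orange 5, banana 3, sweet potato 0.07547, carrots 0.03947.
Take 1 serving of orange: uses 1 mg sodium, +5.0 g fiber (running total 5.0 g).
Take 1 serving of banana: uses 1 mg sodium, +3.0 g fiber (running total 8.0 g).
Take 1 serving of sweet potato: uses 53 mg sodium, +4.0 g fiber (running total 12.0 g).
Take 1.303 servings of carrots: uses 99 mg sodium, +3.9 g fiber (running total 15.9 g).
Greedy by best ratio exhausts the sodium allowance optimally: 15.9 g.

15.9 g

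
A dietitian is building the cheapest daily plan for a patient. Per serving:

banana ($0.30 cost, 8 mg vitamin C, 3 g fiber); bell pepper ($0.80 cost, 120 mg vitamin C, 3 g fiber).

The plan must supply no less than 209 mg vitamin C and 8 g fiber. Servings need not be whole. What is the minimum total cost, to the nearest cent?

$1.64

A basic optimal solution has at most two foods positive. Try each food alone and each pair with both targets met exactly.
banana only: max(209/8, 8/3) = 26.12 servings → $7.84.
bell pepper only: max(209/120, 8/3) = 2.667 servings → $2.13.
banana + bell pepper with both tight: 0.9911 servings and 1.676 servings → $1.64.
So the least-cost plan costs $1.64.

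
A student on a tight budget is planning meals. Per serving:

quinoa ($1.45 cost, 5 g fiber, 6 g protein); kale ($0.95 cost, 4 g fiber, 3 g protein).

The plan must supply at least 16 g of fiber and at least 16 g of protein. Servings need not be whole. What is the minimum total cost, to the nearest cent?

This is a tiny linear program; its minimum lies at a vertex of the feasible set. List the vertices and price them.
quinoa only: max(16/5, 16/6) = 3.2 servings → $4.64.
kale only: max(16/4, 16/3) = 5.333 servings → $5.07.
quinoa + kale with both tight: 1.778 servings and 1.778 servings → $4.27.
Cheapest feasible corner: $4.27.

$4.27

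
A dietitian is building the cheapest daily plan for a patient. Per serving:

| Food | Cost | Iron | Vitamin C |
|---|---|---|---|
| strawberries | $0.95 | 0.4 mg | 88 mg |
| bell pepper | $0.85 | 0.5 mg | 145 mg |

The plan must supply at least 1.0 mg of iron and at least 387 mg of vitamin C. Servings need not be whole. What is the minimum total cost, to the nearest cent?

For a min-cost LP with two ≥-constraints, a basic feasible solution has at most two positive variables.
strawberries only: max(1.0/0.4, 387/88) = 4.398 servings → $4.18.
bell pepper only: max(1.0/0.5, 387/145) = 2.669 servings → $2.27.
strawberries + bell pepper with both targets exact would need a negative amount; discard.
So the least-cost plan costs $2.27.

$2.27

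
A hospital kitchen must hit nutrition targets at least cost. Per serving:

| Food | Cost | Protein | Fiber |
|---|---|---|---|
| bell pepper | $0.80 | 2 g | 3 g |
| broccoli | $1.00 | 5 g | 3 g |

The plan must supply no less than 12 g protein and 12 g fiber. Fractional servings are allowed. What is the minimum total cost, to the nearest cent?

A basic optimal solution has at most two foods positive. Try each food alone and each pair with both targets met exactly.
bell pepper only: max(12/2, 12/3) = 6 servings → $4.80.
broccoli only: max(12/5, 12/3) = 4 servings → $4.00.
bell pepper + broccoli with both tight: 2.667 servings and 1.333 servings → $3.47.
Cheapest feasible corner: $3.47.

$3.47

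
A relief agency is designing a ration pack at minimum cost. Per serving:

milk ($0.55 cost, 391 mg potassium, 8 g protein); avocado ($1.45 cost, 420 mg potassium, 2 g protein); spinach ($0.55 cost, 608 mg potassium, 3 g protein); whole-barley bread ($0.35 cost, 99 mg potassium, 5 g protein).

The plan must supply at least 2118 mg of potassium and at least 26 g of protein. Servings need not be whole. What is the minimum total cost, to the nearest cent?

This is a tiny linear program; its minimum lies at a vertex of the feasible set. List the vertices and price them.
milk only: max(2118/391, 26/8) = 5.417 servings → $2.98.
avocado only: max(2118/420, 26/2) = 13 servings → $18.85.
spinach only: max(2118/608, 26/3) = 8.667 servings → $4.77.
whole-barley bread only: max(2118/99, 26/5) = 21.39 servings → $7.49.
milk + avocado with both tight: 2.593 servings and 2.629 servings → $5.24.
milk + spinach with both tight: 2.561 servings and 1.836 servings → $2.42.
milk + whole-barley bread: the both-tight solution has a negative serving — not a feasible corner.
avocado + spinach: intersection lies outside the first quadrant.
avocado + whole-barley bread with both tight: 4.215 servings and 3.514 servings → $7.34.
spinach + whole-barley bread with both tight: 2.922 servings and 3.447 servings → $2.81.
So the least-cost plan costs $2.42.

$2.42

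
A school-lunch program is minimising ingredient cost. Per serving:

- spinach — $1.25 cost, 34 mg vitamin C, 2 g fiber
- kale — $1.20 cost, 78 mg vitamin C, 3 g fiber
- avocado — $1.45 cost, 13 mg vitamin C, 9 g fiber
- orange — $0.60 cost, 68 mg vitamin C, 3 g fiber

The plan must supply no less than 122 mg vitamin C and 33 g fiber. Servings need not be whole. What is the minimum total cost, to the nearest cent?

$5.45

This is a tiny linear program; its minimum lies at a vertex of the feasible set. List the vertices and price them.
spinach only: max(122/34, 33/2) = 16.5 servings → $20.62.
kale only: max(122/78, 33/3) = 11 servings → $13.20.
avocado only: max(122/13, 33/9) = 9.385 servings → $13.61.
orange only: max(122/68, 33/3) = 11 servings → $6.60.
spinach + kale with both targets exact would need a negative amount; discard.
spinach + avocado with both tight: 2.389 servings and 3.136 servings → $7.53.
spinach + orange: the both-tight solution has a negative serving — not a feasible corner.
kale + avocado with both tight: 1.009 servings and 3.33 servings → $6.04.
kale + orange: the both-tight solution has a negative serving — not a feasible corner.
avocado + orange with both tight: 3.277 servings and 1.168 servings → $5.45.
So the least-cost plan costs $5.45.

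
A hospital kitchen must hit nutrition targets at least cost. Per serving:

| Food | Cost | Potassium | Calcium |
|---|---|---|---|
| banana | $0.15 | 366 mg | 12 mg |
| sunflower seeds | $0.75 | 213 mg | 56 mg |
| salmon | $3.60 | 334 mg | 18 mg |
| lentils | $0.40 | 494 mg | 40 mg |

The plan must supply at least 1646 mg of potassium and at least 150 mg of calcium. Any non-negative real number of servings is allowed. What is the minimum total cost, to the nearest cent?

$1.50

With two linear requirements the optimum uses one or two foods; enumerate the corners.
banana only: max(1646/366, 150/12) = 12.5 servings → $1.88.
sunflower seeds only: max(1646/213, 150/56) = 7.728 servings → $5.80.
salmon only: max(1646/334, 150/18) = 8.333 servings → $30.00.
lentils only: max(1646/494, 150/40) = 3.75 servings → $1.50.
banana + sunflower seeds with both tight: 3.357 servings and 1.959 servings → $1.97.
banana + salmon: the both-tight solution has a negative serving — not a feasible corner.
banana + lentils: the both-tight solution has a negative serving — not a feasible corner.
sunflower seeds + salmon with both tight: 1.377 servings and 4.05 servings → $15.61.
sunflower seeds + lentils with both tight: 0.4315 servings and 3.146 servings → $1.58.
salmon + lentils with both targets exact would need a negative amount; discard.
So the least-cost plan costs $1.50.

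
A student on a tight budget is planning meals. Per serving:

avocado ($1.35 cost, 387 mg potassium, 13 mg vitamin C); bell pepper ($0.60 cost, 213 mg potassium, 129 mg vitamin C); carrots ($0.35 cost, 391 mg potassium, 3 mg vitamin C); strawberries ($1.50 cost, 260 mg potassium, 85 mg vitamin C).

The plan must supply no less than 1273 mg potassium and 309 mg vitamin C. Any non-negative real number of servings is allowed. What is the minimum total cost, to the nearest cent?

$2.10

A basic optimal solution has at most two foods positive. Try each food alone and each pair with both targets met exactly.
avocado only: max(1273/387, 309/13) = 23.77 servings → $32.09.
bell pepper only: max(1273/213, 309/129) = 5.977 servings → $3.59.
carrots only: max(1273/391, 309/3) = 103 servings → $36.05.
strawberries only: max(1273/260, 309/85) = 4.896 servings → $7.34.
avocado + bell pepper with both tight: 2.087 servings and 2.185 servings → $4.13.
avocado + carrots with both targets exact would need a negative amount; discard.
avocado + strawberries with both tight: 0.9441 servings and 3.491 servings → $6.51.
bell pepper + carrots with both tight: 2.349 servings and 1.976 servings → $2.10.
bell pepper + strawberries with both targets exact would need a negative amount; discard.
carrots + strawberries with both tight: 0.8586 servings and 3.605 servings → $5.71.
The minimum over all feasible corners is $2.10.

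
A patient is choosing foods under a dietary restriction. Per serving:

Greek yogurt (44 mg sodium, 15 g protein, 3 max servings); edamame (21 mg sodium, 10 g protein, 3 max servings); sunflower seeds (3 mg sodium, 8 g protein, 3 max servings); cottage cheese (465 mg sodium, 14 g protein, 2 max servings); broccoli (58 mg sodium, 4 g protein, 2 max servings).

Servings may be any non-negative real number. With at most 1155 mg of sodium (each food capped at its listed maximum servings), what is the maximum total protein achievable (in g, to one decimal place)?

132.1 g

Protein per mg sodium: sunflower seeds 2.667, edamame 0.4762, Greek yogurt 0.3409, broccoli 0.06897, cottage cheese 0.03011.
Take 3 servings of sunflower seeds: uses 9 mg sodium, +24.0 g protein (running total 24.0 g).
Take 3 servings of edamame: uses 63 mg sodium, +30.0 g protein (running total 54.0 g).
Take 3 servings of Greek yogurt: uses 132 mg sodium, +45.0 g protein (running total 99.0 g).
Take 2 servings of broccoli: uses 116 mg sodium, +8.0 g protein (running total 107.0 g).
Take 1.796 servings of cottage cheese: uses 835 mg sodium, +25.1 g protein (running total 132.1 g).
Greedy by best ratio exhausts the sodium allowance optimally: 132.1 g.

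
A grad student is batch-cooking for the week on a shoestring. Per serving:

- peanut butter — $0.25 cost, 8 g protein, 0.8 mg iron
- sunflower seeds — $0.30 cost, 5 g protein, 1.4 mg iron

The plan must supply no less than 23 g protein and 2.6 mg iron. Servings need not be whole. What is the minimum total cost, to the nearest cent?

$0.77

The cheapest plan sits at a corner of the feasible region — with two constraints it uses at most two foods.
peanut butter only: max(23/8, 2.6/0.8) = 3.25 servings → $0.81.
sunflower seeds only: max(23/5, 2.6/1.4) = 4.6 servings → $1.38.
peanut butter + sunflower seeds with both tight: 2.667 servings and 0.3333 servings → $0.77.
Cheapest feasible corner: $0.77.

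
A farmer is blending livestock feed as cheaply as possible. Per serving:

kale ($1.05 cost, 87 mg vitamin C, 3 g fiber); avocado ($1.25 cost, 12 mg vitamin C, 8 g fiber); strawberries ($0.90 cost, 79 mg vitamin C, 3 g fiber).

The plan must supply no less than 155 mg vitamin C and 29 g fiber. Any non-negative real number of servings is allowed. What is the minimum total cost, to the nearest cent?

$5.18

The cheapest plan sits at a corner of the feasible region — with two constraints it uses at most two foods.
kale only: max(155/87, 29/3) = 9.667 servings → $10.15.
avocado only: max(155/12, 29/8) = 12.92 servings → $16.15.
strawberries only: max(155/79, 29/3) = 9.667 servings → $8.70.
kale + avocado with both tight: 1.352 servings and 3.118 servings → $5.32.
kale + strawberries: the both-tight solution has a negative serving — not a feasible corner.
avocado + strawberries with both tight: 3.064 servings and 1.497 servings → $5.18.
Cheapest feasible corner: $5.18.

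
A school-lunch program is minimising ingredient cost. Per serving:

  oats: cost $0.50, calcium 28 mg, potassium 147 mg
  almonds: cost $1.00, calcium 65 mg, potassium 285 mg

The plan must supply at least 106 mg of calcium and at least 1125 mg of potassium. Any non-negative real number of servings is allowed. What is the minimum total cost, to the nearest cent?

oats only: max(106/28, 1125/147) = 7.653 servings → $3.83.
almonds only: max(106/65, 1125/285) = 3.947 servings → $3.95.
oats + almonds: the both-tight solution has a negative serving — not a feasible corner.
The minimum over all feasible corners is $3.83.

$3.83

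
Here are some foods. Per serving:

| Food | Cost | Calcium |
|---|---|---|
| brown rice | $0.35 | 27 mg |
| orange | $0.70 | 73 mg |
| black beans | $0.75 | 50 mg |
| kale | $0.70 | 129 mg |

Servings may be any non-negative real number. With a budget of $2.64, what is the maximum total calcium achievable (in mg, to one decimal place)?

Calcium per dollar: kale 184.3, orange 104.3, brown rice 77.14, black beans 66.67.
With no serving limits, spend the whole cost allowance on kale: $2.64 / $0.70 × 129 mg = 486.5 mg.

486.5 mg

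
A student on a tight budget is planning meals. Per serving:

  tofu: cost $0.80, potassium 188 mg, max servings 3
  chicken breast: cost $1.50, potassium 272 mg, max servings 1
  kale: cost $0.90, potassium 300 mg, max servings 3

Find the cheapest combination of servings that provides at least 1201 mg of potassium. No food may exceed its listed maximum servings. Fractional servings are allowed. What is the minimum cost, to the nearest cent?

$3.98

Cost per mg of potassium: kale $0.0030, tofu $0.0043, chicken breast $0.0055.
Take 3 servings of kale: +900.0 mg potassium for $2.70 (total $2.70, still need 301.0 mg).
Take 1.601 servings of tofu: +301.0 mg potassium for $1.28 (total $3.98, still need 0.0 mg).
Greedy by cheapest-per-mg is optimal for a single linear constraint, so the minimum cost is $3.98.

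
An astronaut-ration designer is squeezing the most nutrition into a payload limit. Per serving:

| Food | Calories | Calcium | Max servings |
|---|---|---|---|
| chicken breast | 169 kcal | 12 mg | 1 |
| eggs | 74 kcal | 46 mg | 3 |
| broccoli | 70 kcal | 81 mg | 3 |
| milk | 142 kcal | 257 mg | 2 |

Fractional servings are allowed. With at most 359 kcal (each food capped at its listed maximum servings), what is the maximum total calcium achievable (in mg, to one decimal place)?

600.8 mg

Calcium per kcal: milk 1.81, broccoli 1.157, eggs 0.6216, chicken breast 0.07101.
Take 2 servings of milk: uses 284 kcal, +514.0 mg calcium (running total 514.0 mg).
Take 1.071 servings of broccoli: uses 75 kcal, +86.8 mg calcium (running total 600.8 mg).
Greedy by best ratio exhausts the calories allowance optimally: 600.8 mg.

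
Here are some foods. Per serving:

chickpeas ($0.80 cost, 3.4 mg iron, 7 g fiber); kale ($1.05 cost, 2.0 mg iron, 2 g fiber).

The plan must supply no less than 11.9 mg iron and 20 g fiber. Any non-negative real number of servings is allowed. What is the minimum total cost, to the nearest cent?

$2.80

chickpeas only: max(11.9/3.4, 20/7) = 3.5 servings → $2.80.
kale only: max(11.9/2.0, 20/2) = 10 servings → $10.50.
chickpeas + kale with both tight: 2.25 servings and 2.125 servings → $4.03.
The minimum over all feasible corners is $2.80.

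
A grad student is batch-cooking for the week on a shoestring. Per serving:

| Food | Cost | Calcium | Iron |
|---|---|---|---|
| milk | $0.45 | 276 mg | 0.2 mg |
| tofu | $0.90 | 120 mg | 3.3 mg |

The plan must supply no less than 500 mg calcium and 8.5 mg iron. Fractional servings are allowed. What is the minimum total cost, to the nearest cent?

This is a tiny linear program; its minimum lies at a vertex of the feasible set. List the vertices and price them.
milk only: max(500/276, 8.5/0.2) = 42.5 servings → $19.12.
tofu only: max(500/120, 8.5/3.3) = 4.167 servings → $3.75.
milk + tofu with both tight: 0.7104 servings and 2.533 servings → $2.60.
The minimum over all feasible corners is $2.60.

$2.60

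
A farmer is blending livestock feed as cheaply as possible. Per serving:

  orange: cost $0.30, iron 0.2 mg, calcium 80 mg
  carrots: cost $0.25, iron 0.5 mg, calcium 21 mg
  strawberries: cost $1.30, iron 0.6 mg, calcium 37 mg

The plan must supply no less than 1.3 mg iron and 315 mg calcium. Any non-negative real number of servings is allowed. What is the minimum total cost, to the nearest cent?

An LP optimum is at a vertex; with two nutrient constraints at most two foods are used. Check each candidate.
orange only: max(1.3/0.2, 315/80) = 6.5 servings → $1.95.
carrots only: max(1.3/0.5, 315/21) = 15 servings → $3.75.
strawberries only: max(1.3/0.6, 315/37) = 8.514 servings → $11.07.
orange + carrots with both tight: 3.637 servings and 1.145 servings → $1.38.
orange + strawberries with both tight: 3.47 servings and 1.01 servings → $2.35.
carrots + strawberries: the both-tight solution has a negative serving — not a feasible corner.
So the least-cost plan costs $1.38.

$1.38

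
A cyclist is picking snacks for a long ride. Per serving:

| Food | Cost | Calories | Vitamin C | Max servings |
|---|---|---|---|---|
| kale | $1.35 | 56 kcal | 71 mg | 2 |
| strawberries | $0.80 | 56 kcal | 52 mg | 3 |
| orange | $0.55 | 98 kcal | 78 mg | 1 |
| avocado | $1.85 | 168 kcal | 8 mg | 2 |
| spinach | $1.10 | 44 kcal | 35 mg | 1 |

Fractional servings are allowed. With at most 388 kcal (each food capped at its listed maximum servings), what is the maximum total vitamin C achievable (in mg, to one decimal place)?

384.0 mg

Vitamin C per kcal: kale 1.268, strawberries 0.9286, orange 0.7959, spinach 0.7955, avocado 0.04762.
Take 2 servings of kale: uses 112 kcal, +142.0 mg vitamin C (running total 142.0 mg).
Take 3 servings of strawberries: uses 168 kcal, +156.0 mg vitamin C (running total 298.0 mg).
Take 1 serving of orange: uses 98 kcal, +78.0 mg vitamin C (running total 376.0 mg).
Take 0.2273 servings of spinach: uses 10 kcal, +8.0 mg vitamin C (running total 384.0 mg).
Greedy by best ratio exhausts the calories allowance optimally: 384.0 mg.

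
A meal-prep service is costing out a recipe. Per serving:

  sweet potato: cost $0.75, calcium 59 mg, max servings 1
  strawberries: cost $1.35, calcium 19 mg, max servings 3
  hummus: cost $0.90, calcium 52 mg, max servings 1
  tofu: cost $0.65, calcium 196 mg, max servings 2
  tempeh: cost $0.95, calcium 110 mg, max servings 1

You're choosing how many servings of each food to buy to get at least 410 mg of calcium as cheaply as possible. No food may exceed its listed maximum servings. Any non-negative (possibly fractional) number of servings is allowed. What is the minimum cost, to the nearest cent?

$1.46

Cost per mg of calcium: tofu $0.0033, tempeh $0.0086, sweet potato $0.0127, hummus $0.0173, strawberries $0.0711.
Take 2 servings of tofu: +392.0 mg calcium for $1.30 (total $1.30, still need 18.0 mg).
Take 0.1636 servings of tempeh: +18.0 mg calcium for $0.16 (total $1.46, still need 0.0 mg).
Filling from the cheapest source first is optimal under one linear minimum: $1.46.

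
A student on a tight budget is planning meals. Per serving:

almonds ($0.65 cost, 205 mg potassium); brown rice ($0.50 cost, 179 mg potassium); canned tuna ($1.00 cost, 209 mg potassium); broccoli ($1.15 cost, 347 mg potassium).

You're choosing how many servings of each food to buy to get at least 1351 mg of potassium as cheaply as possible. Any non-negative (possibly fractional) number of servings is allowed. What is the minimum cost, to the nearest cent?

Cost per mg of potassium: brown rice $0.0028, almonds $0.0032, broccoli $0.0033, canned tuna $0.0048.
With no serving limits, use only brown rice: 1351 mg / 179 mg = 7.547 servings × $0.50 = $3.77.

$3.77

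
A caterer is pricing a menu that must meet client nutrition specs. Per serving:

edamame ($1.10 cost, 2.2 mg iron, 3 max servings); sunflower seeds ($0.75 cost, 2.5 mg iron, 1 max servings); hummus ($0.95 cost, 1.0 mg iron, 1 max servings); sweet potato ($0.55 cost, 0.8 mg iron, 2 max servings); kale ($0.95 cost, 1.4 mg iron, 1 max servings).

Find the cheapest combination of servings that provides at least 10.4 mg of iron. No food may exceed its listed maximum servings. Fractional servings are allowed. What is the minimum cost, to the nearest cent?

$4.93

Cost per mg of iron: sunflower seeds $0.3000, edamame $0.5000, kale $0.6786, sweet potato $0.6875, hummus $0.9500.
Take 1 serving of sunflower seeds: +2.5 mg iron for $0.75 (total $0.75, still need 7.9 mg).
Take 3 servings of edamame: +6.6 mg iron for $3.30 (total $4.05, still need 1.3 mg).
Take 0.9286 servings of kale: +1.3 mg iron for $0.88 (total $4.93, still need 0.0 mg).
Filling from the cheapest source first is optimal under one linear minimum: $4.93.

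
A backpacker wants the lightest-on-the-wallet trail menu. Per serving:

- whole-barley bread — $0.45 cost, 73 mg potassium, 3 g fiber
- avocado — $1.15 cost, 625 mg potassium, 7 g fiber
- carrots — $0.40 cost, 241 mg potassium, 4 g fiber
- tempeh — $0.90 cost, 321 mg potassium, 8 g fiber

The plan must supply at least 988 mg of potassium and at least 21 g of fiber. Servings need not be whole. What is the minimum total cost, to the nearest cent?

Two binding constraints pin down two serving amounts, so the optimal mix uses at most two foods. The candidates are each food alone (scaled to the tighter of potassium/fiber) and each pair with both constraints tight.
whole-barley bread only: max(988/73, 21/3) = 13.53 servings → $6.09.
avocado only: max(988/625, 21/7) = 3 servings → $3.45.
carrots only: max(988/241, 21/4) = 5.25 servings → $2.10.
tempeh only: max(988/321, 21/8) = 3.078 servings → $2.77.
whole-barley bread + avocado with both tight: 4.552 servings and 1.049 servings → $3.25.
whole-barley bread + carrots with both tight: 2.573 servings and 3.32 servings → $2.49.
whole-barley bread + tempeh: the both-tight solution has a negative serving — not a feasible corner.
avocado + carrots with both targets exact would need a negative amount; discard.
avocado + tempeh with both tight: 0.4224 servings and 2.255 servings → $2.52.
carrots + tempeh with both tight: 1.806 servings and 1.722 servings → $2.27.
The minimum over all feasible corners is $2.10.

$2.10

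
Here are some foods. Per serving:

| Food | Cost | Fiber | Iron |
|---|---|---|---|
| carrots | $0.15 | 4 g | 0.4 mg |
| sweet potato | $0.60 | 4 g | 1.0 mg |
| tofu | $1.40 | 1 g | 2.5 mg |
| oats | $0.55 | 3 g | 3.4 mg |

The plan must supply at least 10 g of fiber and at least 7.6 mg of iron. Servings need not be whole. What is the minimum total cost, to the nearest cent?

This is a tiny linear program; its minimum lies at a vertex of the feasible set. List the vertices and price them.
carrots only: max(10/4, 7.6/0.4) = 19 servings → $2.85.
sweet potato only: max(10/4, 7.6/1.0) = 7.6 servings → $4.56.
tofu only: max(10/1, 7.6/2.5) = 10 servings → $14.00.
oats only: max(10/3, 7.6/3.4) = 3.333 servings → $1.83.
carrots + sweet potato with both targets exact would need a negative amount; discard.
carrots + tofu with both tight: 1.812 servings and 2.75 servings → $4.12.
carrots + oats with both tight: 0.9032 servings and 2.129 servings → $1.31.
sweet potato + tofu with both tight: 1.933 servings and 2.267 servings → $4.33.
sweet potato + oats with both tight: 1.057 servings and 1.925 servings → $1.69.
tofu + oats with both targets exact would need a negative amount; discard.
So the least-cost plan costs $1.31.

$1.31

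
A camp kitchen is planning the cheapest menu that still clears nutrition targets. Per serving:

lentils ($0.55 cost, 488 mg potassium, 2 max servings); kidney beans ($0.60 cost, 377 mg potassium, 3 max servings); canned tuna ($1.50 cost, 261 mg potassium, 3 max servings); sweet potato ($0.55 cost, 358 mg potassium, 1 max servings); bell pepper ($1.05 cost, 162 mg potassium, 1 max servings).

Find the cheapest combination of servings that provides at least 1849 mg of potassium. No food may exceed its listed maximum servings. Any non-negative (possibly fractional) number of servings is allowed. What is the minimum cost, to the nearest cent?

$2.47

Cost per mg of potassium: lentils $0.0011, sweet potato $0.0015, kidney beans $0.0016, canned tuna $0.0057, bell pepper $0.0065.
Take 2 servings of lentils: +976.0 mg potassium for $1.10 (total $1.10, still need 873.0 mg).
Take 1 serving of sweet potato: +358.0 mg potassium for $0.55 (total $1.65, still need 515.0 mg).
Take 1.366 servings of kidney beans: +515.0 mg potassium for $0.82 (total $2.47, still need 0.0 mg).
Greedy by cheapest-per-mg is optimal for a single linear constraint, so the minimum cost is $2.47.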